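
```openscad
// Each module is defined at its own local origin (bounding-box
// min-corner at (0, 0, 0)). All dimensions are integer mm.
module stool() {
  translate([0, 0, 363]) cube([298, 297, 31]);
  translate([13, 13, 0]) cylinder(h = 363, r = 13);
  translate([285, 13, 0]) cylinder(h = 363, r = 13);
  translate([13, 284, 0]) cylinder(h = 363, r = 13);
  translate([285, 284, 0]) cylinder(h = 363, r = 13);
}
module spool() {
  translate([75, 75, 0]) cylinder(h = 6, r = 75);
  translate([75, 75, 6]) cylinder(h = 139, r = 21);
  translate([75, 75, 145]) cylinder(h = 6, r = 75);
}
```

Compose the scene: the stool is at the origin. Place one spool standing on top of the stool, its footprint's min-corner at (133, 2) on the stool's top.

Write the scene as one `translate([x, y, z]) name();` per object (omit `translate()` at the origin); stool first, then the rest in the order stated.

stool();
translate([133, 2, 394]) spool();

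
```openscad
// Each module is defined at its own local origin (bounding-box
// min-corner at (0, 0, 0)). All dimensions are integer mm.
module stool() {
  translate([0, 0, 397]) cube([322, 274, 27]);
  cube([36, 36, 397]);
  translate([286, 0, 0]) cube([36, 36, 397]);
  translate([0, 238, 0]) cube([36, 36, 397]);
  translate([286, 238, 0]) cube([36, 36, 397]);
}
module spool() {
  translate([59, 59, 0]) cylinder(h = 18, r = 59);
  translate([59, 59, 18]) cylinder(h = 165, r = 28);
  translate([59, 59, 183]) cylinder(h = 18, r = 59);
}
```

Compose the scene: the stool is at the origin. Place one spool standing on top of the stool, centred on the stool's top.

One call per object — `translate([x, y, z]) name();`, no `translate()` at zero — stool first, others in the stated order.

stool();
translate([102, 78, 424]) spool();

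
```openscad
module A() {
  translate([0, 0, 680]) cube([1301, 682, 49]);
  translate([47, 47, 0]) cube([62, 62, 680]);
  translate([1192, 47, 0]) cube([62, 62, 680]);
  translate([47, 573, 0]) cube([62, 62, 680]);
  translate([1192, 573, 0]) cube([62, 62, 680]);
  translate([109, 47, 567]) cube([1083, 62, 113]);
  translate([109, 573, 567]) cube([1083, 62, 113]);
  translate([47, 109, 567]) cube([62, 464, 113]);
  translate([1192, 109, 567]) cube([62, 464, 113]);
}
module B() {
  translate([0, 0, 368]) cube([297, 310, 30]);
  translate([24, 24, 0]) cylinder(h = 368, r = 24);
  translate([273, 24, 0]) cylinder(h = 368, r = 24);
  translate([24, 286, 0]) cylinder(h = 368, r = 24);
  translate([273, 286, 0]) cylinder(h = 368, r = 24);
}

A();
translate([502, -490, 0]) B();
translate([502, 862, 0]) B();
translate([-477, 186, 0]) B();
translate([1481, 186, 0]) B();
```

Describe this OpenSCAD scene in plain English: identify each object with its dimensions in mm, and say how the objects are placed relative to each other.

A is a table with a 1301×682 mm rectangular top, 49 mm thick, top surface at z = 729 mm, supported by four 62×62 mm square legs, each inset 47 mm from the nearest pair of top edges, running from the floor. Four apron rails, 62 mm thick and 113 mm tall, run between adjacent legs with their top edges flush with the underside of the top and their outer faces flush with the legs' outer faces.

B is a simple wooden stool: a rectangular seat 297 mm (x) by 310 mm (y), 30 mm thick, top face at z = 398 mm, on four round legs, each 48 mm in diameter. The legs rest on z = 0, each leg's axis is inset half a diameter from the nearest pair of seat edges (so the leg's bounding box is flush with the corner).

Four stools sit around the table at the −y, +y, −x, +x sides.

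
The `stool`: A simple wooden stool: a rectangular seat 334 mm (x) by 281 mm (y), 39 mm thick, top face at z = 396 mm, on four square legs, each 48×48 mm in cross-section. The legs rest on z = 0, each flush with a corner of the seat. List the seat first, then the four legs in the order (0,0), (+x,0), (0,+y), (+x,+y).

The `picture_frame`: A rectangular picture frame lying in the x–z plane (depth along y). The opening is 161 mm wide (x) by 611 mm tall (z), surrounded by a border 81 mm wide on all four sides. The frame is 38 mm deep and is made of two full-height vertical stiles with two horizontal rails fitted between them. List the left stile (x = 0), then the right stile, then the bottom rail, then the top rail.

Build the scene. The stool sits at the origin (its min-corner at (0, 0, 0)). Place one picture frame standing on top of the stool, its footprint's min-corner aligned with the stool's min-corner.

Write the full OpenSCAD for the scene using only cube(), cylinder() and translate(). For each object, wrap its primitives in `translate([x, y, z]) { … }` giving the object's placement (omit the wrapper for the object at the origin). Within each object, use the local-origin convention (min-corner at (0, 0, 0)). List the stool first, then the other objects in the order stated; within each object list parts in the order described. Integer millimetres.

translate([0, 0, 357]) cube([334, 281, 39]);
cube([48, 48, 357]);
translate([286, 0, 0]) cube([48, 48, 357]);
translate([0, 233, 0]) cube([48, 48, 357]);
translate([286, 233, 0]) cube([48, 48, 357]);
translate([0, 0, 396]) {
  cube([81, 38, 773]);
  translate([242, 0, 0]) cube([81, 38, 773]);
  translate([81, 0, 0]) cube([161, 38, 81]);
  translate([81, 0, 692]) cube([161, 38, 81]);
}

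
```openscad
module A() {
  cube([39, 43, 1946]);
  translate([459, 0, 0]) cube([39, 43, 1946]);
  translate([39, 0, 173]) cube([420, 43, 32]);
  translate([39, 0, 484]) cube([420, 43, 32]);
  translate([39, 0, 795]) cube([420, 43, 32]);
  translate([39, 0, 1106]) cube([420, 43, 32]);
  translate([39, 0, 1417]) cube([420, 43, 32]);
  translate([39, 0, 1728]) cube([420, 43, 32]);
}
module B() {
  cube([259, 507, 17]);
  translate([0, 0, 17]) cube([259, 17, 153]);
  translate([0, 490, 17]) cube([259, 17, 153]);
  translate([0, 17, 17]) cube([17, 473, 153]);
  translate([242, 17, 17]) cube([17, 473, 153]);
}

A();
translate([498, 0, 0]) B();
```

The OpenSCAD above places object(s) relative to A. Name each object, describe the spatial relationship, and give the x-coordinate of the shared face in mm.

The ladder's +x face and the open box's −x face are both at x = 498 mm.

A is a ladder. B is an open box. The open box is against the ladder's +x side, with their −y faces flush. The x-coordinate of the shared face is 498 mm.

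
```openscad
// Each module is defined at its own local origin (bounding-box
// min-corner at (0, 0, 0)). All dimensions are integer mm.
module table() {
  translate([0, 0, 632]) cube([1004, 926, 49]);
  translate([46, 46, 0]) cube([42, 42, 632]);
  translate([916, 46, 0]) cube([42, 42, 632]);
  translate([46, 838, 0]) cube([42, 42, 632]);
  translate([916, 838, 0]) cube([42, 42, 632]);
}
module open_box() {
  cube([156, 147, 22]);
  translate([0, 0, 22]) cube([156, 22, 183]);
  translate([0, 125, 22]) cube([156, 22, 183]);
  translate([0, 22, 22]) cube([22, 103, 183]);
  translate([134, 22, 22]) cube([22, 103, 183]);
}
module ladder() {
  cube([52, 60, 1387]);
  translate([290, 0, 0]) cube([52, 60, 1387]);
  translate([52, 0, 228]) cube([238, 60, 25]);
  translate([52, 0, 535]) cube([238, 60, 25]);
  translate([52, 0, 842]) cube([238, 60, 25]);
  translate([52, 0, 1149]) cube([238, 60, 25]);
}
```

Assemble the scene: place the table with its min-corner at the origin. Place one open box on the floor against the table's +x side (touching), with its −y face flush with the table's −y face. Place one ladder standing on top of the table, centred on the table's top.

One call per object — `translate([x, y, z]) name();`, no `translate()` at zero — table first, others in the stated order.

table();
translate([1004, 0, 0]) open_box();
translate([331, 433, 681]) ladder();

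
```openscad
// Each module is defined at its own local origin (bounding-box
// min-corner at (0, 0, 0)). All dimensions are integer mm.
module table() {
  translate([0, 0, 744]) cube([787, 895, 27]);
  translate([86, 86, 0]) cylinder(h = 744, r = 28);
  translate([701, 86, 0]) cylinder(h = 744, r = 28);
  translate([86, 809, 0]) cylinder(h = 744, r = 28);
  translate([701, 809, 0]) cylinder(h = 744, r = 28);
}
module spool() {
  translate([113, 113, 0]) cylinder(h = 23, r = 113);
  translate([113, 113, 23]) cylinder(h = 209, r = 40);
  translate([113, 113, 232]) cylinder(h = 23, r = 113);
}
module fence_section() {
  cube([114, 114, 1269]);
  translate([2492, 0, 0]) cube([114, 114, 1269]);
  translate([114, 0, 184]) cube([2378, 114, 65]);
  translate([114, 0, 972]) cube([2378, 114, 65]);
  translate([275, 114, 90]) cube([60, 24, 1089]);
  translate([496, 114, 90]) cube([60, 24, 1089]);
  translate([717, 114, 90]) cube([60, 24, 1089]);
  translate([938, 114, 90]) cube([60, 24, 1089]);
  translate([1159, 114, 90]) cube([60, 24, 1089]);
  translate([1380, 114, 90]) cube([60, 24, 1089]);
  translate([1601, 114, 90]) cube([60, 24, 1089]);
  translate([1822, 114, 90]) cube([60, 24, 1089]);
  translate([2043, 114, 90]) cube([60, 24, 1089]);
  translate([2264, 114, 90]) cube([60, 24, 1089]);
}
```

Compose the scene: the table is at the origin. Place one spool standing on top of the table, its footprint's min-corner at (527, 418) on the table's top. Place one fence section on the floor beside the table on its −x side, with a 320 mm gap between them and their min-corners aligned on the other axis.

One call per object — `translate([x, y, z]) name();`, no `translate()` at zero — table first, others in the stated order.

table();
translate([527, 418, 771]) spool();
translate([-2926, 0, 0]) fence_section();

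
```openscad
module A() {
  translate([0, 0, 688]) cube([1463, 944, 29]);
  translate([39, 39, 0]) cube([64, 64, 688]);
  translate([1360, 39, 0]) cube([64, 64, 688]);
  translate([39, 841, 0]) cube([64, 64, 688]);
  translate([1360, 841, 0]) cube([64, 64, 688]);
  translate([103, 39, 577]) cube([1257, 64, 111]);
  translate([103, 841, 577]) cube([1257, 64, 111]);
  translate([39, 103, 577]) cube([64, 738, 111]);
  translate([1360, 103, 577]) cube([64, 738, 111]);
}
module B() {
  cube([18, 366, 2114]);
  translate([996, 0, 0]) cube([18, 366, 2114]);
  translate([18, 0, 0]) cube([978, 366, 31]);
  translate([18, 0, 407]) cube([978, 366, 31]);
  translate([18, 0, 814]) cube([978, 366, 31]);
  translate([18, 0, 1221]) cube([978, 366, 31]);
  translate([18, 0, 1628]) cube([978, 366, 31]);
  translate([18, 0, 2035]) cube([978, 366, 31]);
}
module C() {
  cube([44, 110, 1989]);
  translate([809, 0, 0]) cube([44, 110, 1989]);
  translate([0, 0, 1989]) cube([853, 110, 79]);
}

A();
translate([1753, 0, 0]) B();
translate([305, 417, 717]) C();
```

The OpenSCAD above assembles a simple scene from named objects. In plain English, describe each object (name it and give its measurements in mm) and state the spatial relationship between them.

A is a table: top 1463 mm (x) × 944 mm (y), 29 mm thick, upper face at z = 717 mm, on four 64×64 mm square legs, each inset 39 mm from the nearest pair of top edges, running from z = 0 to the bottom of the top. Four apron rails, 64 mm thick and 111 mm tall, run between adjacent legs with their top edges flush with the underside of the top and their outer faces flush with the legs' outer faces.

B is an open bookshelf. Two side panels, each 18 mm thick, 366 mm deep and 2114 mm tall, stand 1014 mm apart (outside-to-outside). Between them sit 6 shelves, each 31 mm thick and 366 mm deep, spanning the full gap between the sides. The bottom shelf rests on the floor (its underside at z = 0) and the clear gap between one shelf's top and the next shelf's underside is 376 mm.

C is a door frame. The clear opening is 765 mm wide and 1989 mm high. Two 44 mm wide jambs, 110 mm deep, stand either side of the opening from the floor to the top of the opening. A 79 mm thick head sits across the top of both jambs, spanning the full outside width of the frame.

The bookshelf is on the floor beside the table on its +x side. The door frame is on top of the table, centred.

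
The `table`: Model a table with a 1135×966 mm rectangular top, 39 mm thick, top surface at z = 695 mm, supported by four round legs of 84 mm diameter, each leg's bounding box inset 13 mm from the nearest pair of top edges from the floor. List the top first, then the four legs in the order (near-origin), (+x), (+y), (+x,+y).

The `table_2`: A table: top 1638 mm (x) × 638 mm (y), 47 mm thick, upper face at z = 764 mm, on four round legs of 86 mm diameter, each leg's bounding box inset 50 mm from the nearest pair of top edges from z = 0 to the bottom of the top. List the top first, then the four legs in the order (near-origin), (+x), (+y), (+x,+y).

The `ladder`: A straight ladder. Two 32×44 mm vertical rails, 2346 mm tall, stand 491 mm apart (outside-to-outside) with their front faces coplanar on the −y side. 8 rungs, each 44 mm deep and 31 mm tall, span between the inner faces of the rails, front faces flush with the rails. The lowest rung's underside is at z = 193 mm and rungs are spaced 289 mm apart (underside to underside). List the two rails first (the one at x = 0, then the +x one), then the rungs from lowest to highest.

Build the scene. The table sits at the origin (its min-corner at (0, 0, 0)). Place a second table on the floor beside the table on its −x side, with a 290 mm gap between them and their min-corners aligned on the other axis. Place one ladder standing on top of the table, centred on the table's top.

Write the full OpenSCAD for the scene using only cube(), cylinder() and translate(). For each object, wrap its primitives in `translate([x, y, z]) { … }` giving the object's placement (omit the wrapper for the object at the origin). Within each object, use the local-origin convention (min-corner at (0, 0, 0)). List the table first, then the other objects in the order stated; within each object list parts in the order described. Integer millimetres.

translate([0, 0, 656]) cube([1135, 966, 39]);
translate([55, 55, 0]) cylinder(h = 656, r = 42);
translate([1080, 55, 0]) cylinder(h = 656, r = 42);
translate([55, 911, 0]) cylinder(h = 656, r = 42);
translate([1080, 911, 0]) cylinder(h = 656, r = 42);
translate([-1928, 0, 0]) {
  translate([0, 0, 717]) cube([1638, 638, 47]);
  translate([93, 93, 0]) cylinder(h = 717, r = 43);
  translate([1545, 93, 0]) cylinder(h = 717, r = 43);
  translate([93, 545, 0]) cylinder(h = 717, r = 43);
  translate([1545, 545, 0]) cylinder(h = 717, r = 43);
}
translate([322, 461, 695]) {
  cube([32, 44, 2346]);
  translate([459, 0, 0]) cube([32, 44, 2346]);
  translate([32, 0, 193]) cube([427, 44, 31]);
  translate([32, 0, 482]) cube([427, 44, 31]);
  translate([32, 0, 771]) cube([427, 44, 31]);
  translate([32, 0, 1060]) cube([427, 44, 31]);
  translate([32, 0, 1349]) cube([427, 44, 31]);
  translate([32, 0, 1638]) cube([427, 44, 31]);
  translate([32, 0, 1927]) cube([427, 44, 31]);
  translate([32, 0, 2216]) cube([427, 44, 31]);
}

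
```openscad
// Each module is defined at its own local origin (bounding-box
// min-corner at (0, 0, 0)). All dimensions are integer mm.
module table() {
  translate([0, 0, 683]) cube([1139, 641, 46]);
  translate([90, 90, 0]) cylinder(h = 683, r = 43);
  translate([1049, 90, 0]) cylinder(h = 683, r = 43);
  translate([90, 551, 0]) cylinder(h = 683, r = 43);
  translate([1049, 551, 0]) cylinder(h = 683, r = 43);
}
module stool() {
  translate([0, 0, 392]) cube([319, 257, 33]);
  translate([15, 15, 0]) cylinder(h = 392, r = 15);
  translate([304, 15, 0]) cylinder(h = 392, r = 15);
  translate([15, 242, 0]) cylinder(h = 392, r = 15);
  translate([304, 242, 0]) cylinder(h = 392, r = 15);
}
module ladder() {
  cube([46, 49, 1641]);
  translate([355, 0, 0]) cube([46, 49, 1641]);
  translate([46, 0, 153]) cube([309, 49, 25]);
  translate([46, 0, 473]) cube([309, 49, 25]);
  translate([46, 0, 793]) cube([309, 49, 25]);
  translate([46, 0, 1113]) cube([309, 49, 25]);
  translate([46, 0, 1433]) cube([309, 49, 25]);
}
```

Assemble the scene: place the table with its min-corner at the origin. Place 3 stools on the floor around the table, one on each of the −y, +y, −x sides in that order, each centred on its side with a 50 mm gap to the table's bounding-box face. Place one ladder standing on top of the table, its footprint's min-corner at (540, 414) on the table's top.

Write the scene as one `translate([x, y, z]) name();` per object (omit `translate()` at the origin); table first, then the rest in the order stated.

table();
translate([410, -307, 0]) stool();
translate([410, 691, 0]) stool();
translate([-369, 192, 0]) stool();
translate([540, 414, 729]) ladder();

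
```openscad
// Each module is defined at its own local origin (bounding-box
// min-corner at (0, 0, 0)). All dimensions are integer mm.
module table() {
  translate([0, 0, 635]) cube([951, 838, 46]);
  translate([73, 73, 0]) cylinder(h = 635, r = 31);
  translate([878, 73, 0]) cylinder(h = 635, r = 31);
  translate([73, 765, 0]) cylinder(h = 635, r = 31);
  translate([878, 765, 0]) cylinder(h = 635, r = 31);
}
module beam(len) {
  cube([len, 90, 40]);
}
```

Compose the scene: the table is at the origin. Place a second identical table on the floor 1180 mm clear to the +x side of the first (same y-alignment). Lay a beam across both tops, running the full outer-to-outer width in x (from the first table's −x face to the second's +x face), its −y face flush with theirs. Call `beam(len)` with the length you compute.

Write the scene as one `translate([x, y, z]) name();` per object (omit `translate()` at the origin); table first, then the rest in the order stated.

table();
translate([2131, 0, 0]) table();
translate([0, 0, 681]) beam(3082);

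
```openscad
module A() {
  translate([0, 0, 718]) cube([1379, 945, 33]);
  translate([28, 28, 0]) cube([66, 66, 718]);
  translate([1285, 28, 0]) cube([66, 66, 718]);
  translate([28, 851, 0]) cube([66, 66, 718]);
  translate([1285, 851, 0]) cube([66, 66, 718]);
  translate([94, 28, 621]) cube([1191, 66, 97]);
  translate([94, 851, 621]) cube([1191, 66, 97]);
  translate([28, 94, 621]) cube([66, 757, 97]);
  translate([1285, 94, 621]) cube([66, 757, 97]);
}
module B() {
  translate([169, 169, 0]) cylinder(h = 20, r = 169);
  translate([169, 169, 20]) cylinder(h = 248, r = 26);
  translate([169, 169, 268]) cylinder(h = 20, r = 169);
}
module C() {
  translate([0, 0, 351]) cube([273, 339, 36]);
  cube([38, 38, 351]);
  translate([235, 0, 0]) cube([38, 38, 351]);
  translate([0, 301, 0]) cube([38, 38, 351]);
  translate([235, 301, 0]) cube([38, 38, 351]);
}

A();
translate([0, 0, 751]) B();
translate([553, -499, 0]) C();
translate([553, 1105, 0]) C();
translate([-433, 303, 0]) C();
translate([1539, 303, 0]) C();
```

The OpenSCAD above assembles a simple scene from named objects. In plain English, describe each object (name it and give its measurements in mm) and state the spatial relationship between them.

A is a table with a 1379×945 mm rectangular top, 33 mm thick, top surface at z = 751 mm, supported by four 66×66 mm square legs, each inset 28 mm from the nearest pair of top edges, running from the floor. Four apron rails, 66 mm thick and 97 mm tall, run between adjacent legs with their top edges flush with the underside of the top and their outer faces flush with the legs' outer faces.

B is a spool: two coaxial disc flanges of radius 169 mm and thickness 20 mm, joined by a core cylinder of radius 26 mm and height 248 mm. The lower flange rests on z = 0 and the three cylinders share a vertical axis.

C is a four-legged stool. The seat is 273×339 mm, 36 mm thick, top at z = 387 mm. It stands on four square legs, each 38×38 mm in cross-section, from z = 0 to the seat underside, each flush with a corner of the seat.

The spool is on top of the table. Four stools sit around the table at the −y, +y, −x, +x sides.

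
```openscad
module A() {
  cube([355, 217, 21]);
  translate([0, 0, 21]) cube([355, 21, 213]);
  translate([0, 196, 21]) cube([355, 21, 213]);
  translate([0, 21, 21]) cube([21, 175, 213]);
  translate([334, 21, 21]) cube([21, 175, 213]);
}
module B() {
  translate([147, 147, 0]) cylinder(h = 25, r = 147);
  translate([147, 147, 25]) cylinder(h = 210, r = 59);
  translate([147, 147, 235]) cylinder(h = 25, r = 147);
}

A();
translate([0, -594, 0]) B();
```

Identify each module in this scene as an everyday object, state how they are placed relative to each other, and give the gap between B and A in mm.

The spool's nearest face is 300 mm from the open box's −y face.

A is an open box. B is a spool. The spool is on the floor beside the open box on its −y side. The gap between the spool and the open box is 300 mm.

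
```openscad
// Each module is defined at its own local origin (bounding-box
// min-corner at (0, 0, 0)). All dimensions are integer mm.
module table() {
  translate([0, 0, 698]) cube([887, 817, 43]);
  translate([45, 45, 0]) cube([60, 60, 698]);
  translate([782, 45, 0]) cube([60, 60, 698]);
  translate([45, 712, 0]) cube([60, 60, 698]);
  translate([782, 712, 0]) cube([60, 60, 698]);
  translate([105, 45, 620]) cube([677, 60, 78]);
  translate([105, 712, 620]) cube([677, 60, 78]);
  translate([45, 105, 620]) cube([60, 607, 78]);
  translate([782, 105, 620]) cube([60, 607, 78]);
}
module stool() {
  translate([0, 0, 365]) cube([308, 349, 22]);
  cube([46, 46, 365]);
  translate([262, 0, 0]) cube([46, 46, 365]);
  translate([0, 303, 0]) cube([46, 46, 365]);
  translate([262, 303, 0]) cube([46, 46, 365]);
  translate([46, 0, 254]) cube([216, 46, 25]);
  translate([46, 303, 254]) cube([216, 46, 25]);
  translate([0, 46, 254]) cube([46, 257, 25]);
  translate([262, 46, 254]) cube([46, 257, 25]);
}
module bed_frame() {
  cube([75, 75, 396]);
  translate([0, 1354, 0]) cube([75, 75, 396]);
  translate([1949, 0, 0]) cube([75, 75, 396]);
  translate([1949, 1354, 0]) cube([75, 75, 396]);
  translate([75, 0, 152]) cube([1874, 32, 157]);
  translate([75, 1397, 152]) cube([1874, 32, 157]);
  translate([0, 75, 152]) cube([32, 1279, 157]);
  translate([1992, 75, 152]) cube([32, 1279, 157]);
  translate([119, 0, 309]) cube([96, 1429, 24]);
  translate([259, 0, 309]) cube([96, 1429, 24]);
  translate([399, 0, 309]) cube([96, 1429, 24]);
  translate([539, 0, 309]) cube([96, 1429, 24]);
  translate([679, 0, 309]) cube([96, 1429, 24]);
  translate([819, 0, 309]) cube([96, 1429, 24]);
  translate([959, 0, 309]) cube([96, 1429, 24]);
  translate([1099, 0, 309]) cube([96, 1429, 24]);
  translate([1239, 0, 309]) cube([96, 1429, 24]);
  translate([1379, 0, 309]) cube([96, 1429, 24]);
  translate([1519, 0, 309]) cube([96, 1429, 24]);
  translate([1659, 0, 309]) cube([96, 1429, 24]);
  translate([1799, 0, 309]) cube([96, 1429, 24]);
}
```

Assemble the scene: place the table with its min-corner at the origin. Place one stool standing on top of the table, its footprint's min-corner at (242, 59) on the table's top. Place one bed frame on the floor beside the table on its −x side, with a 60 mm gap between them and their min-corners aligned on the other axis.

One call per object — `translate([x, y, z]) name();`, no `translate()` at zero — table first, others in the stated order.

table();
translate([242, 59, 741]) stool();
translate([-2084, 0, 0]) bed_frame();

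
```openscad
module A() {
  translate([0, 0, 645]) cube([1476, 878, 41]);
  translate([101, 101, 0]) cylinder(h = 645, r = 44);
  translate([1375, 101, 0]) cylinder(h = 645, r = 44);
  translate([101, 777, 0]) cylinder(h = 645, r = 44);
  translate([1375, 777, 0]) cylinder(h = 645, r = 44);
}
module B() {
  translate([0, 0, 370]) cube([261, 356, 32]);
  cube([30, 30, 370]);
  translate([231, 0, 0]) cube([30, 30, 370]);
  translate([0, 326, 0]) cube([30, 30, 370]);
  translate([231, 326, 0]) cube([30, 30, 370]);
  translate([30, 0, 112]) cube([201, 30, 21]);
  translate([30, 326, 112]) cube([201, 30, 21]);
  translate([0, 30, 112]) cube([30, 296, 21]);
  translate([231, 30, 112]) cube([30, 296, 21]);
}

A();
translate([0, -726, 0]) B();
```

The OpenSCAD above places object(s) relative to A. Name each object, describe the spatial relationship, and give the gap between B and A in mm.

A is a table. B is a stool. The stool is on the floor beside the table on its −y side. The gap between the stool and the table is 370 mm.

The stool's nearest face is 370 mm from the table's −y face.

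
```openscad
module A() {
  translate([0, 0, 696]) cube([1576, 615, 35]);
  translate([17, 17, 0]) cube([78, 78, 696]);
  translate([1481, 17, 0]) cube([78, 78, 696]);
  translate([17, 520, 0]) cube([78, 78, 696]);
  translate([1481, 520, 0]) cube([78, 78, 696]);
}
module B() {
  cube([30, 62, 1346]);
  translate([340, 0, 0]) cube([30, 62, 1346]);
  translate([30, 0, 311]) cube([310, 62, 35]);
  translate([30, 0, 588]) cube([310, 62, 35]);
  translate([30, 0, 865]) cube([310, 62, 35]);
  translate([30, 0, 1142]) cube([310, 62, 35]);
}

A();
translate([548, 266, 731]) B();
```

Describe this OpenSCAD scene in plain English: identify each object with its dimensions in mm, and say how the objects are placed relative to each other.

A is a rectangular dining table. The top is 1576×615×35 mm with its upper surface at z = 731 mm. It stands on four 78×78 mm square legs, each inset 17 mm from the nearest pair of top edges, running from the floor to the underside of the top.

B is a wooden ladder with two side rails of 30×62 mm section and 1346 mm height, set 370 mm apart overall. Between them run 4 rectangular rungs (62 mm deep, 35 mm thick), front faces flush with the rails' −y face. The bottom of the first rung is 311 mm above the floor and each subsequent rung is 277 mm higher than the one below.

The ladder is on top of the table.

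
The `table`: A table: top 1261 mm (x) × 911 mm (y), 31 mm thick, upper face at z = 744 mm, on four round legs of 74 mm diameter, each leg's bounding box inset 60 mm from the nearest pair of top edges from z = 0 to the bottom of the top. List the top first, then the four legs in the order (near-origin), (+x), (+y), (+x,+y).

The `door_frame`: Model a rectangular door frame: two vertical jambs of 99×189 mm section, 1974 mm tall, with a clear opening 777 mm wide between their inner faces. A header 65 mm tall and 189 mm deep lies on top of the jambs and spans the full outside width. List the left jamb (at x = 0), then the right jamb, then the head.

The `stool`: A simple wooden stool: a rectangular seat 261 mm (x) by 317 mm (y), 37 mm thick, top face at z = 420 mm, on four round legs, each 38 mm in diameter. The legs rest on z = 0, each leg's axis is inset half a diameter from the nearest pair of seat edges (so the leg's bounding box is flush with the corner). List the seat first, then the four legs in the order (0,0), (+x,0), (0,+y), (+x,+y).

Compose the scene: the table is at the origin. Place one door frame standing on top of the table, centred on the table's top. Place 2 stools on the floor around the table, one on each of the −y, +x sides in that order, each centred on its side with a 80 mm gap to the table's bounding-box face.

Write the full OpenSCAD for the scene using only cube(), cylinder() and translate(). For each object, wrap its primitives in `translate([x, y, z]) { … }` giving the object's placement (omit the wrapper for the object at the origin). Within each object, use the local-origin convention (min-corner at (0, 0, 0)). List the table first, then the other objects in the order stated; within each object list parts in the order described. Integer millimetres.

translate([0, 0, 713]) cube([1261, 911, 31]);
translate([97, 97, 0]) cylinder(h = 713, r = 37);
translate([1164, 97, 0]) cylinder(h = 713, r = 37);
translate([97, 814, 0]) cylinder(h = 713, r = 37);
translate([1164, 814, 0]) cylinder(h = 713, r = 37);
translate([143, 361, 744]) {
  cube([99, 189, 1974]);
  translate([876, 0, 0]) cube([99, 189, 1974]);
  translate([0, 0, 1974]) cube([975, 189, 65]);
}
translate([500, -397, 0]) {
  translate([0, 0, 383]) cube([261, 317, 37]);
  translate([19, 19, 0]) cylinder(h = 383, r = 19);
  translate([242, 19, 0]) cylinder(h = 383, r = 19);
  translate([19, 298, 0]) cylinder(h = 383, r = 19);
  translate([242, 298, 0]) cylinder(h = 383, r = 19);
}
translate([1341, 297, 0]) {
  translate([0, 0, 383]) cube([261, 317, 37]);
  translate([19, 19, 0]) cylinder(h = 383, r = 19);
  translate([242, 19, 0]) cylinder(h = 383, r = 19);
  translate([19, 298, 0]) cylinder(h = 383, r = 19);
  translate([242, 298, 0]) cylinder(h = 383, r = 19);
}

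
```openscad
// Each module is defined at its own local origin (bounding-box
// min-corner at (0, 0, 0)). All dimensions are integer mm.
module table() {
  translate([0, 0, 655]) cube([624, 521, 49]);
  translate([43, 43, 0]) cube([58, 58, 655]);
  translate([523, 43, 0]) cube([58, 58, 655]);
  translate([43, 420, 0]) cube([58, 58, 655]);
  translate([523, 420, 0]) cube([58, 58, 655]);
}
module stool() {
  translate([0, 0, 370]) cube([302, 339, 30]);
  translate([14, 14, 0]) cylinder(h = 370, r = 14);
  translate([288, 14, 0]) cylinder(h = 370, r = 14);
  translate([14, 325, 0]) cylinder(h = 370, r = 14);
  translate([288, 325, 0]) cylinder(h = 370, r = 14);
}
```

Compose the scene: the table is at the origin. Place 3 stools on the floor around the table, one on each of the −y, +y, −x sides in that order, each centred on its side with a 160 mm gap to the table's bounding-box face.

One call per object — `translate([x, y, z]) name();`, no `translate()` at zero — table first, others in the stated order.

table();
translate([161, -499, 0]) stool();
translate([161, 681, 0]) stool();
translate([-462, 91, 0]) stool();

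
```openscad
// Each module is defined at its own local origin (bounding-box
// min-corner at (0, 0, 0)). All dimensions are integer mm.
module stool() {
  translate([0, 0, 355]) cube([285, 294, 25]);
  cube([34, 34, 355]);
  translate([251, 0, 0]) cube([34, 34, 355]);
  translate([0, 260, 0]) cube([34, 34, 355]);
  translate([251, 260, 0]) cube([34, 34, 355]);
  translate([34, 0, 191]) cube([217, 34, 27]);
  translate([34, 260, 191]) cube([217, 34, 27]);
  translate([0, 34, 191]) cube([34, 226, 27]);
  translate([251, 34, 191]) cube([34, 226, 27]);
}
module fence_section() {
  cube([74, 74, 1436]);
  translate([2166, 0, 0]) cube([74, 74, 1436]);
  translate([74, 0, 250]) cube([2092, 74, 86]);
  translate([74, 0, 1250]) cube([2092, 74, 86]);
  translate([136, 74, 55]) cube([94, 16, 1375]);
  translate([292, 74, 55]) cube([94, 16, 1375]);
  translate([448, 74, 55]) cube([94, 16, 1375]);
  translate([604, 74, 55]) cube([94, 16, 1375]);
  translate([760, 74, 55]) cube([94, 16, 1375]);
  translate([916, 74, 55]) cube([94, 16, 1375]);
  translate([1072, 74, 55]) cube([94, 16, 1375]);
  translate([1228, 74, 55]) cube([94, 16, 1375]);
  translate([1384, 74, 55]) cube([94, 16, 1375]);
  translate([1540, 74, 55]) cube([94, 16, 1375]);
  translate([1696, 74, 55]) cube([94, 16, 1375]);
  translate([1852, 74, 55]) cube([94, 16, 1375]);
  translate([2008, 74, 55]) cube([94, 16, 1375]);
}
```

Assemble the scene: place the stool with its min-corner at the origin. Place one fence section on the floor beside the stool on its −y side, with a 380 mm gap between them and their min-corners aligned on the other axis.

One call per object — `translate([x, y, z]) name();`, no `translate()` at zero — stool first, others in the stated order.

stool();
translate([0, -470, 0]) fence_section();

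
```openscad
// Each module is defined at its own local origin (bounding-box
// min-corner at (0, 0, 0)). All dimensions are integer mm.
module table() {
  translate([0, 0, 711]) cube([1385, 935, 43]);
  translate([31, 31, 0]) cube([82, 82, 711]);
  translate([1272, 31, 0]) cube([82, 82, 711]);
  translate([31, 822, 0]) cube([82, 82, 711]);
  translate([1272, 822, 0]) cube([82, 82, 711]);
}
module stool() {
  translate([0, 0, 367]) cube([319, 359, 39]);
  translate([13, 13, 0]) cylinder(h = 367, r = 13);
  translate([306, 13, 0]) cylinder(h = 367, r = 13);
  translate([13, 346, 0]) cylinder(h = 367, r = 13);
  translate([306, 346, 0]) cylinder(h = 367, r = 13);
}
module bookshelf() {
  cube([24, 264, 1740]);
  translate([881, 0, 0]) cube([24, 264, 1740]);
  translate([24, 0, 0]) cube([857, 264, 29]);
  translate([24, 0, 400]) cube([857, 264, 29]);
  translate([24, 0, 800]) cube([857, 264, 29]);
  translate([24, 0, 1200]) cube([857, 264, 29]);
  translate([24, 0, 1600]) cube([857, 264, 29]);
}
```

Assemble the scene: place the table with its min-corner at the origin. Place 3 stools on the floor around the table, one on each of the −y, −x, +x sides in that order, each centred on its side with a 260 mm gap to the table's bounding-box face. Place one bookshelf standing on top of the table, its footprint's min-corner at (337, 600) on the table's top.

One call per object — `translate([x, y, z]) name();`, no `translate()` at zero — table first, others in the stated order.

table();
translate([533, -619, 0]) stool();
translate([-579, 288, 0]) stool();
translate([1645, 288, 0]) stool();
translate([337, 600, 754]) bookshelf();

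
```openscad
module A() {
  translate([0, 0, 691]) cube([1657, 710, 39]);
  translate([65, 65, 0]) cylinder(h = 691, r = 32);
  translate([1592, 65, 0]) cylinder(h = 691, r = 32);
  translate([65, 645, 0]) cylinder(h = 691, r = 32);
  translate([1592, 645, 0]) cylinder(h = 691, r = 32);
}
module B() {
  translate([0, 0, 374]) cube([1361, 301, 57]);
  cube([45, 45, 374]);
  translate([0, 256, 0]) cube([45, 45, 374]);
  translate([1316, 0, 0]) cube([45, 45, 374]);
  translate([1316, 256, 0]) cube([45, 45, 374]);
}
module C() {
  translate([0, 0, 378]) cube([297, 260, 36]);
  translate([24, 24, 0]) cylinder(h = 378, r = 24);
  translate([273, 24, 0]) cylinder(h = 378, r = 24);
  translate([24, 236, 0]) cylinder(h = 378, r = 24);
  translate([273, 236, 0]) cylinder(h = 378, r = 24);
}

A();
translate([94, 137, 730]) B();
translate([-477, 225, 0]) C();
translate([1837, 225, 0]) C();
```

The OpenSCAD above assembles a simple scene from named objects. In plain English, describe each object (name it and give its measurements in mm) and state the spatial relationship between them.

A is a table: top 1657 mm (x) × 710 mm (y), 39 mm thick, upper face at z = 730 mm, on four round legs of 64 mm diameter, each leg's bounding box inset 33 mm from the nearest pair of top edges, running from z = 0 to the bottom of the top.

B is a bench: a 1361×301 mm seat slab, 57 mm thick, top at z = 431 mm, on four 45×45 mm square legs flush with the seat corners and standing on z = 0.

C is a four-legged stool. The seat is 297×260 mm, 36 mm thick, top at z = 414 mm. It stands on four round legs, each 48 mm in diameter, from z = 0 to the seat underside, each leg's axis is inset half a diameter from the nearest pair of seat edges (so the leg's bounding box is flush with the corner).

The bench is on top of the table. Two stools sit around the table at the −x, +x sides.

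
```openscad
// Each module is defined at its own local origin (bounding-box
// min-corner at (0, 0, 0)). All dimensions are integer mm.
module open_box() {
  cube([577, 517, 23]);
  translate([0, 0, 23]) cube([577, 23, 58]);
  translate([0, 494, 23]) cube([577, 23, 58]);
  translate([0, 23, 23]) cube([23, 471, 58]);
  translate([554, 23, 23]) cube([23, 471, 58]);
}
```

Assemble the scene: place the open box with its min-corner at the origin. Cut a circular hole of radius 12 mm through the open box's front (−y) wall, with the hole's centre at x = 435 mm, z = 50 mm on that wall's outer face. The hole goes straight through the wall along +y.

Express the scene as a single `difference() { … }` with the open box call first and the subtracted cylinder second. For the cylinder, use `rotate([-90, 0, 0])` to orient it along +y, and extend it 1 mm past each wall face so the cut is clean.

difference() {
  open_box();
  translate([435, -1, 50]) rotate([-90, 0, 0]) cylinder(h = 25, r = 12);
}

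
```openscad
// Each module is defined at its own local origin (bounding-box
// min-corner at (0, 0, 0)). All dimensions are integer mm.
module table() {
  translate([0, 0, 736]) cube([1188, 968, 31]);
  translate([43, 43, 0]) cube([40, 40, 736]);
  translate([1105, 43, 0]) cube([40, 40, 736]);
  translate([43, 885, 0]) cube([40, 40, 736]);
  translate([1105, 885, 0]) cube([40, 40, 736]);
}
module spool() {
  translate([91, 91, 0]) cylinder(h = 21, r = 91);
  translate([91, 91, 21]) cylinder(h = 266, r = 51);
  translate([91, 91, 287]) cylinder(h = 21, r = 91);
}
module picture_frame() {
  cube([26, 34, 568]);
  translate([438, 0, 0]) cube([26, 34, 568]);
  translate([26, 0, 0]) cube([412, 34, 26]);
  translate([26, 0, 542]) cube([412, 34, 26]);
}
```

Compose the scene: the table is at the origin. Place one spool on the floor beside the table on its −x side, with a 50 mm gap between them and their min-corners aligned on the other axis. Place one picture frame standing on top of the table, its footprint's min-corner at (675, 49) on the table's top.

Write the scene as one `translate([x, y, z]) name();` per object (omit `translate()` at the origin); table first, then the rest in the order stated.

table();
translate([-232, 0, 0]) spool();
translate([675, 49, 767]) picture_frame();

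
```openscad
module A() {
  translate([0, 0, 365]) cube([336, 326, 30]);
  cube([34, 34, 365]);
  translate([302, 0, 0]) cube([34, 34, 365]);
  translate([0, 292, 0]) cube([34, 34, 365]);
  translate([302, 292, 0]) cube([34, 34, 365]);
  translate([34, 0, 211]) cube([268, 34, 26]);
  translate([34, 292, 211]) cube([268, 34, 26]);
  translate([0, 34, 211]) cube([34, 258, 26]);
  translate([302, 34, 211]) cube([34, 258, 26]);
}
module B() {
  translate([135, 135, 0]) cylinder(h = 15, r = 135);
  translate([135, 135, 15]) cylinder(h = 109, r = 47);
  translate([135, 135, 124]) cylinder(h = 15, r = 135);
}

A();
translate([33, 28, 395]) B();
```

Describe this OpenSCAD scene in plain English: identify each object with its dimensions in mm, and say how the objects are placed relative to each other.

A is a four-legged stool. The seat is 336×326 mm, 30 mm thick, top at z = 395 mm. It stands on four square legs, each 34×34 mm in cross-section, from z = 0 to the seat underside, each flush with a corner of the seat. Four stretchers, 34 mm wide and 26 mm tall, connect adjacent legs with their undersides at z = 211 mm, each running between the inner faces of the legs it joins and aligned with the legs' outer faces on the other axis.

B is a spool: two coaxial disc flanges of radius 135 mm and thickness 15 mm, joined by a core cylinder of radius 47 mm and height 109 mm. The lower flange rests on z = 0 and the three cylinders share a vertical axis.

The spool is on top of the stool, centred.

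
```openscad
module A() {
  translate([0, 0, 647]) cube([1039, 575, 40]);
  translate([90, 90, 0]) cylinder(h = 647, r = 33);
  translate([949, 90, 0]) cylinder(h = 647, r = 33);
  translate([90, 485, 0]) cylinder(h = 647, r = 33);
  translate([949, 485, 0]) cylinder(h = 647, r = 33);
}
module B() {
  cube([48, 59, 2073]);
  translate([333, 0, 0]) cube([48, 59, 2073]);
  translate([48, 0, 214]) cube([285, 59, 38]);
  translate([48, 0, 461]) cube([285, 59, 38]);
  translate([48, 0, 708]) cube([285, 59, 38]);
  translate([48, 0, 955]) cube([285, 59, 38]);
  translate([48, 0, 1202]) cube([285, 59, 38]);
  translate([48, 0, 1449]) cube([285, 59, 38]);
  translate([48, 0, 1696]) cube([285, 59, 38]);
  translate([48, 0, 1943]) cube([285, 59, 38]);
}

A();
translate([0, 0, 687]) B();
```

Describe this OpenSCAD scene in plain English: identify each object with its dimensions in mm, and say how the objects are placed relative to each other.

A is a rectangular dining table. The top is 1039×575×40 mm with its upper surface at z = 687 mm. It stands on four round legs of 66 mm diameter, each leg's bounding box inset 57 mm from the nearest pair of top edges, running from the floor to the underside of the top.

B is a straight ladder. Two 48×59 mm vertical rails, 2073 mm tall, stand 381 mm apart (outside-to-outside) with their front faces coplanar on the −y side. 8 rungs, each 59 mm deep and 38 mm tall, span between the inner faces of the rails, front faces flush with the rails. The lowest rung's underside is at z = 214 mm and rungs are spaced 247 mm apart (underside to underside).

The ladder is on top of the table.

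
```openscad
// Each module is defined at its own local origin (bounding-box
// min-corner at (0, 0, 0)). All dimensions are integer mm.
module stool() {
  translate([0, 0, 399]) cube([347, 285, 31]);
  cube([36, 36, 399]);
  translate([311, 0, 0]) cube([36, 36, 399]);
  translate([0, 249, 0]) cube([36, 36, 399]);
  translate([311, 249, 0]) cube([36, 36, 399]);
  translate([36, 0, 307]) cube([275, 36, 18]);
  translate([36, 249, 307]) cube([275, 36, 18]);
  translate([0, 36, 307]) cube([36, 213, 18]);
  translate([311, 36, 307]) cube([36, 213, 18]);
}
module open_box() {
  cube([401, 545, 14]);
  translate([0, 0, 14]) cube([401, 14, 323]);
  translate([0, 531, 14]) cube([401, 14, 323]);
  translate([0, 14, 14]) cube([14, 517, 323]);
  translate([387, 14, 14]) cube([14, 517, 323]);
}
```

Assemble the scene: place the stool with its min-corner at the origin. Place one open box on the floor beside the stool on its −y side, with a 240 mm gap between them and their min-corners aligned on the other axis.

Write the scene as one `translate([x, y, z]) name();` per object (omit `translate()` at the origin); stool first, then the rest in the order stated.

stool();
translate([0, -785, 0]) open_box();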